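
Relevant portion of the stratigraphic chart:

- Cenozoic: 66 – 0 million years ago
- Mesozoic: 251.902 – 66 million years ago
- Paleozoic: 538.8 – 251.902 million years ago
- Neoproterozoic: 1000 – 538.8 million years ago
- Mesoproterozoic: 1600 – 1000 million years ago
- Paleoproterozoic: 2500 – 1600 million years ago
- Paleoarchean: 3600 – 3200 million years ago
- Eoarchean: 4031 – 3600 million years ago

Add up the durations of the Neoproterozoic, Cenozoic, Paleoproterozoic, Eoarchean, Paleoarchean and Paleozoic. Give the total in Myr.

Each duration: Neoproterozoic = 461.2; Cenozoic = 66; Paleoproterozoic = 900; Eoarchean = 431; Paleoarchean = 400; Paleozoic = 286.898.
Sum: 461.2 + 66 + 900 + 431 + 400 + 286.898 = 2545.098 Myr.

2545.098 million years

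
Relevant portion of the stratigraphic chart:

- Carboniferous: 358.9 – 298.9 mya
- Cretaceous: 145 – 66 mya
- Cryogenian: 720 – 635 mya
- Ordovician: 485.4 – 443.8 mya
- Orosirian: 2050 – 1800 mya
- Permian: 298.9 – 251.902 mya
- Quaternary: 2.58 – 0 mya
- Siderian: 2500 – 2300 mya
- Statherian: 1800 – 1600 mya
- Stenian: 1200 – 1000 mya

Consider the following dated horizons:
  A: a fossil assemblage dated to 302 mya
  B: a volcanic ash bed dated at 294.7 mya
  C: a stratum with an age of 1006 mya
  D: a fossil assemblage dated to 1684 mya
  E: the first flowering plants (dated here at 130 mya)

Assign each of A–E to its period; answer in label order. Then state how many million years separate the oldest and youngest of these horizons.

A: 302 Ma lies in 358.9–298.9 Ma, so Carboniferous.
B: 294.7 Ma lies in 298.9–251.902 Ma, so Permian.
C: 1006 Ma lies in 1200–1000 Ma, so Stenian.
D: 1684 Ma lies in 1800–1600 Ma, so Statherian.
E: 130 Ma lies in 145–66 Ma, so Cretaceous.
Oldest = 1684 Ma, youngest = 130 Ma → span 1554 Myr.

A — Carboniferous; B — Permian; C — Stenian; D — Statherian; E — Cretaceous; span 1554 million years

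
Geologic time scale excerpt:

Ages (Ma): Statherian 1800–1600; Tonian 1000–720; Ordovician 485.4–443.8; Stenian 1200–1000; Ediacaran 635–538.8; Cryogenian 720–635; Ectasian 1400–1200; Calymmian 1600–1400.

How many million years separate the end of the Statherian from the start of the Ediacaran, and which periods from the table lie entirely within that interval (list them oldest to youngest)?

End of Statherian = 1600 Ma; start of Ediacaran = 635 Ma.
Gap = 1600 − 635 = 965 Myr.
Periods wholly inside 1600–635 Ma: Calymmian (1600–1400), Ectasian (1400–1200), Stenian (1200–1000), Tonian (1000–720), Cryogenian (720–635).

965 million years; Calymmian, Ectasian, Stenian, Tonian, Cryogenian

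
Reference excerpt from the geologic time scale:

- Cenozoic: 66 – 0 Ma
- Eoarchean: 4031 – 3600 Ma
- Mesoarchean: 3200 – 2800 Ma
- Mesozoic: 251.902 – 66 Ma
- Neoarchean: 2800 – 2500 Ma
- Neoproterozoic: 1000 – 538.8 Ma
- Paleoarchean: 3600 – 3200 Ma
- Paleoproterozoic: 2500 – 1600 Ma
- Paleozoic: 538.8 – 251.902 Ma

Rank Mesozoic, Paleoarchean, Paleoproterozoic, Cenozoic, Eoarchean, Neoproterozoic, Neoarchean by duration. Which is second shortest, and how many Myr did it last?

Mesozoic, 185.902 million years

Durations: Mesozoic 185.902; Paleoarchean 400; Paleoproterozoic 900; Cenozoic 66; Eoarchean 431; Neoproterozoic 461.2; Neoarchean 300 Myr.
Sorted shortest-first: Cenozoic (66), Mesozoic (185.902), Neoarchean (300), Paleoarchean (400), Eoarchean (431), Neoproterozoic (461.2), Paleoproterozoic (900).
The second shortest is Mesozoic at 185.902 Myr.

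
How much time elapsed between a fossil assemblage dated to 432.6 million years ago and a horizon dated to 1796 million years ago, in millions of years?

1796 − 432.6 = 1363.4 million years.

1363.4 million years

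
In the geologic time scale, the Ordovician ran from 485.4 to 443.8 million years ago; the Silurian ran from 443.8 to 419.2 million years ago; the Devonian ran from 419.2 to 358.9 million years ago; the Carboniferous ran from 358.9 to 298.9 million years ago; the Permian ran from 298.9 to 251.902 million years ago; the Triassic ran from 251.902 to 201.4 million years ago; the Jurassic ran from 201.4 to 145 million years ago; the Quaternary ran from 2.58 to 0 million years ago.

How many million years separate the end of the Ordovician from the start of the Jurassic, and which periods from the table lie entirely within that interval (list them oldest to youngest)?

End of Ordovician = 443.8 Ma; start of Jurassic = 201.4 Ma.
Gap = 443.8 − 201.4 = 242.4 Myr.
Periods wholly inside 443.8–201.4 Ma: Silurian (443.8–419.2), Devonian (419.2–358.9), Carboniferous (358.9–298.9), Permian (298.9–251.902), Triassic (251.902–201.4).

242.4 million years; Silurian, Devonian, Carboniferous, Permian, Triassic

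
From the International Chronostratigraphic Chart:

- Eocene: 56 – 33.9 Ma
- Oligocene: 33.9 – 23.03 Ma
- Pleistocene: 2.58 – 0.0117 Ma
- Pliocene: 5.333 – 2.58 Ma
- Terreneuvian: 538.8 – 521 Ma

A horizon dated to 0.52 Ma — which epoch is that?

0.52 Ma lies between 2.58 and 0.0117 Ma, so it falls in the Pleistocene.

Pleistocene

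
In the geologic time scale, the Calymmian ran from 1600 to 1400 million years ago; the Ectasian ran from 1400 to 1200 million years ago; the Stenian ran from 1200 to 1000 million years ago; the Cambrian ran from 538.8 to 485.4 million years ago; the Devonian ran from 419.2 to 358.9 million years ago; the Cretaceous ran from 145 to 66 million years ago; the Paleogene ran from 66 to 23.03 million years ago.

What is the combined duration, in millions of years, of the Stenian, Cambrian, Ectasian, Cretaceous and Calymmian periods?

Each duration: Stenian = 200; Cambrian = 53.4; Ectasian = 200; Cretaceous = 79; Calymmian = 200.
Sum: 200 + 53.4 + 200 + 79 + 200 = 732.4 Myr.

732.4 million years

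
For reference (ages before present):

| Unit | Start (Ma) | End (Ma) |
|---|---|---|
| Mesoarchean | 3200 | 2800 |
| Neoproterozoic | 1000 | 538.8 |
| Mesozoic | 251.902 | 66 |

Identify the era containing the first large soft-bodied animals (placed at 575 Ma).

Neoproterozoic

575 Ma lies between 1000 and 538.8 Ma, so it falls in the Neoproterozoic.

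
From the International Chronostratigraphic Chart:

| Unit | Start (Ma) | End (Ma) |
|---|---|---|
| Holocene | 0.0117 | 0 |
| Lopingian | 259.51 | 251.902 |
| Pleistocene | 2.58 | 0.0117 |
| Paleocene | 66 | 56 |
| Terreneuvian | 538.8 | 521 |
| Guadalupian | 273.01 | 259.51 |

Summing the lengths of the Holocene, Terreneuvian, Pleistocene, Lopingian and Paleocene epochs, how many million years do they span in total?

37.988 million years

Each duration: Holocene = 0.0117; Terreneuvian = 17.8; Pleistocene = 2.5683; Lopingian = 7.608; Paleocene = 10.
Sum: 0.0117 + 17.8 + 2.5683 + 7.608 + 10 = 37.988 Myr.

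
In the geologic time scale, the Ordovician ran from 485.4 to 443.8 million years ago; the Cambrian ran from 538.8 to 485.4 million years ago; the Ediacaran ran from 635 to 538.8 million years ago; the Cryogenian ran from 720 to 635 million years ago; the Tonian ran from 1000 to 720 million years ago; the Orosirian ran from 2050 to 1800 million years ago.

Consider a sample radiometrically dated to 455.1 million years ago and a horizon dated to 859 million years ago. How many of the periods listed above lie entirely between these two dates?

3

859 Ma sits inside the Tonian (1000–720) and 455.1 Ma inside the Ordovician (485.4–443.8); neither of those is wholly between the two dates.
The listed periods lying completely between them are Cryogenian, Ediacaran, Cambrian — 3 in all.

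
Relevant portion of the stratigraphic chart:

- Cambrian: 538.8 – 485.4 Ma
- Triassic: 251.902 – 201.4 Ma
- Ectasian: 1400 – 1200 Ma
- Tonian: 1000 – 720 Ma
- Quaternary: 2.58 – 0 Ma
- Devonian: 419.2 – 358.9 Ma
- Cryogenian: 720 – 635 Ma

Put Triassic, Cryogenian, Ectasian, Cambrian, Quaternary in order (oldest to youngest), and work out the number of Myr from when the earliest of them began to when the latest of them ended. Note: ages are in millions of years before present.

From the excerpt: Triassic 251.902–201.4; Cryogenian 720–635; Ectasian 1400–1200; Cambrian 538.8–485.4; Quaternary 2.58–0 (Ma).
Larger Ma is earlier, so the oldest is Ectasian and the youngest is Quaternary; oldest to youngest: Ectasian, Cryogenian, Cambrian, Triassic, Quaternary.
Oldest start 1400 minus youngest end 0 gives 1400 Myr overall.

Ectasian → Cryogenian → Cambrian → Triassic → Quaternary; total span 1400 Myr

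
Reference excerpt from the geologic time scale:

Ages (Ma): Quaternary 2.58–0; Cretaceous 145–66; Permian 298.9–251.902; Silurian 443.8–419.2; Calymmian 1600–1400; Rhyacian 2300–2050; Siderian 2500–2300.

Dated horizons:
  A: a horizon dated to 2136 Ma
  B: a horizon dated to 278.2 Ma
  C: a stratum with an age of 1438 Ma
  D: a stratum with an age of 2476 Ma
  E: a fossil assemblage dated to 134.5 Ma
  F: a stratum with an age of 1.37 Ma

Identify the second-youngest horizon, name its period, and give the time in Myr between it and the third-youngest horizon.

E, in the Cretaceous; 143.7 million years to B

Smaller Ma means younger, so youngest first: F 1.37 < E 134.5 < B 278.2 < C 1438 < A 2136 < D 2476.
Counting 2 along gives E (134.5 Ma); the excerpt puts that inside the Cretaceous, 145–66 Ma.
Next in line is B (278.2 Ma), and 278.2 − 134.5 = 143.7 Myr.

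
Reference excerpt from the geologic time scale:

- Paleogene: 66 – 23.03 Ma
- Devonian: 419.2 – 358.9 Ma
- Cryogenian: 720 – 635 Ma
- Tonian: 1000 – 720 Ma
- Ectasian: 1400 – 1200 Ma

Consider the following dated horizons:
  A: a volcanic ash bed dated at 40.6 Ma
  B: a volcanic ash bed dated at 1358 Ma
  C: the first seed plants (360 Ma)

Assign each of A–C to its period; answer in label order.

A — Paleogene; B — Ectasian; C — Devonian

A: 40.6 Ma lies in 66–23.03 Ma, so Paleogene.
B: 1358 Ma lies in 1400–1200 Ma, so Ectasian.
C: 360 Ma lies in 419.2–358.9 Ma, so Devonian.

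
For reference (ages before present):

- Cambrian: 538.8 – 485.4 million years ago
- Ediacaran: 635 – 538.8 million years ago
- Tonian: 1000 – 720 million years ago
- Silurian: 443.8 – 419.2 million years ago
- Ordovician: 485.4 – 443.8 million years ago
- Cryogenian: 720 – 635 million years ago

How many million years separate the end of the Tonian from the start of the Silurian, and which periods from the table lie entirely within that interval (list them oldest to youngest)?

End of Tonian = 720 Ma; start of Silurian = 443.8 Ma.
Gap = 720 − 443.8 = 276.2 Myr.
Periods wholly inside 720–443.8 Ma: Cryogenian (720–635), Ediacaran (635–538.8), Cambrian (538.8–485.4), Ordovician (485.4–443.8).

276.2 million years; Cryogenian, Ediacaran, Cambrian, Ordovician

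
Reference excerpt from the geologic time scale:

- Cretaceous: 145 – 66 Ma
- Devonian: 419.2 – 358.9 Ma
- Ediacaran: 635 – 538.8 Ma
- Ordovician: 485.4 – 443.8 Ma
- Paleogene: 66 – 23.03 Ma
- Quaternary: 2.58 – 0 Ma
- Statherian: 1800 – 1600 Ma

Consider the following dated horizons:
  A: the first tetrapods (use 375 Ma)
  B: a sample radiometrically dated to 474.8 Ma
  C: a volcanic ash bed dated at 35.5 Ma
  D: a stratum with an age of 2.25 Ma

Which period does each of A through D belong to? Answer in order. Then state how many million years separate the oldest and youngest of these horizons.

A — Devonian; B — Ordovician; C — Paleogene; D — Quaternary; span 472.55 million years

A: 375 Ma lies in 419.2–358.9 Ma, so Devonian.
B: 474.8 Ma lies in 485.4–443.8 Ma, so Ordovician.
C: 35.5 Ma lies in 66–23.03 Ma, so Paleogene.
D: 2.25 Ma lies in 2.58–0 Ma, so Quaternary.
Oldest = 474.8 Ma, youngest = 2.25 Ma → span 472.55 Myr.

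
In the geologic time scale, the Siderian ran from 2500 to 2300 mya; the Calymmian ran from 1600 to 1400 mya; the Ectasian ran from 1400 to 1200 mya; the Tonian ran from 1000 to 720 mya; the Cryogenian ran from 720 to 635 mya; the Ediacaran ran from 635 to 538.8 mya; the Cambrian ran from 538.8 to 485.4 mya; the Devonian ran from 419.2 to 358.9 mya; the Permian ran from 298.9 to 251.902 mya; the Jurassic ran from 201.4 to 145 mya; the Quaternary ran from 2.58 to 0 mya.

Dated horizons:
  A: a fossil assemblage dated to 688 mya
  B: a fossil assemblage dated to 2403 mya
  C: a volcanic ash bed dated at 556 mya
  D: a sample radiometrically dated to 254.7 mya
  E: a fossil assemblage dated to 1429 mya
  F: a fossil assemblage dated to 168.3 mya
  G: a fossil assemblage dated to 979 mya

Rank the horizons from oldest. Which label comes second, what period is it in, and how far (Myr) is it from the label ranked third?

E, in the Calymmian; 450 million years to G

Larger Ma means older, so oldest first: B 2403 > E 1429 > G 979 > A 688 > C 556 > D 254.7 > F 168.3.
Counting 2 along gives E (1429 Ma); the excerpt puts that inside the Calymmian, 1600–1400 Ma.
Next in line is G (979 Ma), and 1429 − 979 = 450 Myr.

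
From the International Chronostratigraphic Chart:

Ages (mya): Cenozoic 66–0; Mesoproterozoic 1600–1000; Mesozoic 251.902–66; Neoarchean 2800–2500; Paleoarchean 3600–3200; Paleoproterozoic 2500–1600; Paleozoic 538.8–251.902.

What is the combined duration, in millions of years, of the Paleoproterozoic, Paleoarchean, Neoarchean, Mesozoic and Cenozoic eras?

1851.902 million years

Duration is start − end for each: (2500 − 1600) + (3600 − 3200) + (2800 − 2500) + (251.902 − 66) + (66 − 0).
That is 900 + 400 + 300 + 185.902 + 66, which totals 1851.902 million years.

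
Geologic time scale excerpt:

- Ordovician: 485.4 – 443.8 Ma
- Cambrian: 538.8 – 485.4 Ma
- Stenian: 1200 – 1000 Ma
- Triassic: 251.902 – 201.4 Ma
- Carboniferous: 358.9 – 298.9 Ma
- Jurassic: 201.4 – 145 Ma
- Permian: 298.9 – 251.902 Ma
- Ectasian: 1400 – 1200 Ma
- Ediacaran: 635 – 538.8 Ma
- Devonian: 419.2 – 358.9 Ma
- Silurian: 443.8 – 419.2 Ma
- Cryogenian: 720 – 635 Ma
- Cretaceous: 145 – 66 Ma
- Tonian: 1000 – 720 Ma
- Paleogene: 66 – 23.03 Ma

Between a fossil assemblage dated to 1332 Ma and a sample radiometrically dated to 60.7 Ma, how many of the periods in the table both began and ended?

13

The older date is 1332 Ma and the younger is 60.7 Ma.
Periods with start < 1332 and end > 60.7 Ma: Stenian (1200–1000), Tonian (1000–720), Cryogenian (720–635), Ediacaran (635–538.8), Cambrian (538.8–485.4), Ordovician (485.4–443.8), Silurian (443.8–419.2), Devonian (419.2–358.9), Carboniferous (358.9–298.9), Permian (298.9–251.902), Triassic (251.902–201.4), Jurassic (201.4–145), Cretaceous (145–66).
That is 13 complete periods.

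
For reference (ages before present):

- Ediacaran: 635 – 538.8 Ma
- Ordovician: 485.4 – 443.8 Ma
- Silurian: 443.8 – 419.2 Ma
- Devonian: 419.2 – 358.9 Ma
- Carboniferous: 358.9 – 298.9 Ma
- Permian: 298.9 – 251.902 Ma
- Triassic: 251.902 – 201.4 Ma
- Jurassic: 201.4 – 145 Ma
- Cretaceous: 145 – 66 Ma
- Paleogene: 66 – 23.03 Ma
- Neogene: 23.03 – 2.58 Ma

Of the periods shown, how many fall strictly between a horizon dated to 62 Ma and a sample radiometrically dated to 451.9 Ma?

7

The older date is 451.9 Ma and the younger is 62 Ma.
Periods with start < 451.9 and end > 62 Ma: Silurian (443.8–419.2), Devonian (419.2–358.9), Carboniferous (358.9–298.9), Permian (298.9–251.902), Triassic (251.902–201.4), Jurassic (201.4–145), Cretaceous (145–66).
That is 7 complete periods.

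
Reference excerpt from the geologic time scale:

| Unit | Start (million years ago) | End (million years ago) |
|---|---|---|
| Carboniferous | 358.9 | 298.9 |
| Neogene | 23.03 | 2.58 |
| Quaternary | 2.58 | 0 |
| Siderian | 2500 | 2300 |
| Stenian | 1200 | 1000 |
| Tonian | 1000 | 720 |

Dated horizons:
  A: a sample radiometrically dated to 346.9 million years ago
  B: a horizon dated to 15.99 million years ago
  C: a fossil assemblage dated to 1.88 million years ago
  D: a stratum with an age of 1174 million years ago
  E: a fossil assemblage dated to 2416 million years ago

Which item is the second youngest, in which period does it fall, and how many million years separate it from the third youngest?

B, in the Neogene; 330.91 million years to A

Sorted youngest-first by Ma: C (1.88), B (15.99), A (346.9), D (1174), E (2416).
The second youngest is B at 15.99 Ma, which lies in 23.03–2.58 Ma: the Neogene.
The third youngest is A at 346.9 Ma; separation = |15.99 − 346.9| = 330.91 Myr.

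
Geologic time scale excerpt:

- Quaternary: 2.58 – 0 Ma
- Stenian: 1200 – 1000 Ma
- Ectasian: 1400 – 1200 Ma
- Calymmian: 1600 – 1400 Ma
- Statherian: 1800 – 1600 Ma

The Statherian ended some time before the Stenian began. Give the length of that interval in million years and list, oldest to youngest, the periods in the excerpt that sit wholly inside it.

400 million years; Calymmian, Ectasian

The Statherian closes at 1600 Ma and the Stenian opens at 1200 Ma, so the interval is 1600 − 1200 = 400 Myr.
A period fits inside if it starts at or after 1600 Ma and ends at or before 1200 Ma; oldest first that gives Calymmian, Ectasian.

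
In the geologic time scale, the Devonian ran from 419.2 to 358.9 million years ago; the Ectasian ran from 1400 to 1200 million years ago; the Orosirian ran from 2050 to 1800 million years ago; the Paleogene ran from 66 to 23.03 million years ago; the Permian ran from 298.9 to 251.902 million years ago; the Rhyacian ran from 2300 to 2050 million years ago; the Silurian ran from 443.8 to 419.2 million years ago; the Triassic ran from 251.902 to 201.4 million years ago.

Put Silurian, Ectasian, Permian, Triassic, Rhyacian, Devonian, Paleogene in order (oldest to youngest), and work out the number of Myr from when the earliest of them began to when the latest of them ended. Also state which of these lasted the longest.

Rhyacian, Ectasian, Silurian, Devonian, Permian, Triassic, Paleogene; total span 2276.97 Myr; longest is Rhyacian

Start ages (Ma): Rhyacian 2300, Ectasian 1400, Silurian 443.8, Devonian 419.2, Permian 298.9, Triassic 251.902, Paleogene 66.
Ordered oldest to youngest: Rhyacian, Ectasian, Silurian, Devonian, Permian, Triassic, Paleogene.
Span = 2300 − 23.03 = 2276.97 Myr.
Durations: Silurian 24.6, Rhyacian 250, Devonian 60.3, Paleogene 42.97, Permian 46.998, Triassic 50.502, Ectasian 200 → longest is Rhyacian (250 Myr).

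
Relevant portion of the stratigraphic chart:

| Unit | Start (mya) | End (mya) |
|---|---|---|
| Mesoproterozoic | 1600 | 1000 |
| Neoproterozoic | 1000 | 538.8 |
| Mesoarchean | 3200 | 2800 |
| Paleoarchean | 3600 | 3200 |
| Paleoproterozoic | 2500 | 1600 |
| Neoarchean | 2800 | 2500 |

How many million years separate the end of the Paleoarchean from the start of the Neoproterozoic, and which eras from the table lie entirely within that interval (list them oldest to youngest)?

2200 million years; Mesoarchean, Neoarchean, Paleoproterozoic, Mesoproterozoic

The Paleoarchean closes at 3200 Ma and the Neoproterozoic opens at 1000 Ma, so the interval is 3200 − 1000 = 2200 Myr.
An era fits inside if it starts at or after 3200 Ma and ends at or before 1000 Ma; oldest first that gives Mesoarchean, Neoarchean, Paleoproterozoic, Mesoproterozoic.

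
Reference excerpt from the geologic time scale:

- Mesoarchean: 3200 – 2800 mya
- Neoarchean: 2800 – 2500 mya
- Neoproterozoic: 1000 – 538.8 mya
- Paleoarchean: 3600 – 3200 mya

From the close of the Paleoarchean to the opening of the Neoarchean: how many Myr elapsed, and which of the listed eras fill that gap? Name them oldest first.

400 million years; Mesoarchean

The Paleoarchean closes at 3200 Ma and the Neoarchean opens at 2800 Ma, so the interval is 3200 − 2800 = 400 Myr.
An era fits inside if it starts at or after 3200 Ma and ends at or before 2800 Ma; oldest first that gives Mesoarchean.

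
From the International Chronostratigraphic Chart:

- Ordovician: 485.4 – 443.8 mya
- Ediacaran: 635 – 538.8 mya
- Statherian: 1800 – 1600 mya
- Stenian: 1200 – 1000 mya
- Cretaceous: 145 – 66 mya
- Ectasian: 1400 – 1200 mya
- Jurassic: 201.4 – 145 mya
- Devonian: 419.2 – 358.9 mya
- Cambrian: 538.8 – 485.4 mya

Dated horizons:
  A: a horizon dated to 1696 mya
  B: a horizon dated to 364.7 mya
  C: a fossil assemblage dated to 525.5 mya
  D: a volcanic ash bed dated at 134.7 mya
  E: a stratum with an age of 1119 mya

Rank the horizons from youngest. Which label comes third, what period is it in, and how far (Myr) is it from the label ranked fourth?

Smaller Ma means younger, so youngest first: D 134.7 < B 364.7 < C 525.5 < E 1119 < A 1696.
Counting 3 along gives C (525.5 Ma); the excerpt puts that inside the Cambrian, 538.8–485.4 Ma.
Next in line is E (1119 Ma), and 1119 − 525.5 = 593.5 Myr.

C, in the Cambrian; 593.5 million years to E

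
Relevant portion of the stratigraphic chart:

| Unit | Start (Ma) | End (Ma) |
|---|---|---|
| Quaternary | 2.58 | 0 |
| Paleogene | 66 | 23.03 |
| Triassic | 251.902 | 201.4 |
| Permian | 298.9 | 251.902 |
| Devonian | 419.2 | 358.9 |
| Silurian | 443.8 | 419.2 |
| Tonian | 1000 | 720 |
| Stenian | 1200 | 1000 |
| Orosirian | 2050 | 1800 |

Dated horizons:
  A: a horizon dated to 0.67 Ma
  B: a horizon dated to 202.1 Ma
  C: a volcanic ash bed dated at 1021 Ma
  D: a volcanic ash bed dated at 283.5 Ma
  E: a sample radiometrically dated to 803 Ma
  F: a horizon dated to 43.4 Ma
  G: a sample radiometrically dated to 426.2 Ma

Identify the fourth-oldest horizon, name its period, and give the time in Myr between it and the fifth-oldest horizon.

Larger Ma means older, so oldest first: C 1021 > E 803 > G 426.2 > D 283.5 > B 202.1 > F 43.4 > A 0.67.
Counting 4 along gives D (283.5 Ma); the excerpt puts that inside the Permian, 298.9–251.902 Ma.
Next in line is B (202.1 Ma), and 283.5 − 202.1 = 81.4 Myr.

D, in the Permian; 81.4 million years to B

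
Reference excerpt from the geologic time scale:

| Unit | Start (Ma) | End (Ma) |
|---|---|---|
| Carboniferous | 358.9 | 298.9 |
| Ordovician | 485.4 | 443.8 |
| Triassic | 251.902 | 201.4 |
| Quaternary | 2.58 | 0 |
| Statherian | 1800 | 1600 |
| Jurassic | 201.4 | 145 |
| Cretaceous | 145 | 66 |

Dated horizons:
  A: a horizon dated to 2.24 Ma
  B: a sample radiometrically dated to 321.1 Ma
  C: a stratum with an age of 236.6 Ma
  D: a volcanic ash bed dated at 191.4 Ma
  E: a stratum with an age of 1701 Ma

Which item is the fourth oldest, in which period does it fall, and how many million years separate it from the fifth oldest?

D, in the Jurassic; 189.16 million years to A

Sorted oldest-first by Ma: E (1701), B (321.1), C (236.6), D (191.4), A (2.24).
The fourth oldest is D at 191.4 Ma, which lies in 201.4–145 Ma: the Jurassic.
The fifth oldest is A at 2.24 Ma; separation = |191.4 − 2.24| = 189.16 Myr.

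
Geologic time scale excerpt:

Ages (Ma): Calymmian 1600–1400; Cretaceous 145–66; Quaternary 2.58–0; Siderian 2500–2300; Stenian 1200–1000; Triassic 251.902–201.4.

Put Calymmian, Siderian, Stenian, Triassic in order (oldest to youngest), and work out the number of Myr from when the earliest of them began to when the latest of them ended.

From the excerpt: Calymmian 1600–1400; Siderian 2500–2300; Stenian 1200–1000; Triassic 251.902–201.4 (Ma).
Larger Ma is earlier, so the oldest is Siderian and the youngest is Triassic; oldest to youngest: Siderian, Calymmian, Stenian, Triassic.
Oldest start 2500 minus youngest end 201.4 gives 2298.6 Myr overall.

Siderian, Calymmian, Stenian, Triassic; total span 2298.6 Myr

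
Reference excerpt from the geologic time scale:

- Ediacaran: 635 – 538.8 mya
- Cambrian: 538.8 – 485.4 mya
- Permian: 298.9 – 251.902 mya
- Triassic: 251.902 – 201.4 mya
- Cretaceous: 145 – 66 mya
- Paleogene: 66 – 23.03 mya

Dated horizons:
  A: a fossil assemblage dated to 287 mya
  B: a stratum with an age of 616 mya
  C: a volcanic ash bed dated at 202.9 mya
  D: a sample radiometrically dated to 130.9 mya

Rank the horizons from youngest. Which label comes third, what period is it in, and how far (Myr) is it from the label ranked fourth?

Sorted youngest-first by Ma: D (130.9), C (202.9), A (287), B (616).
The third youngest is A at 287 Ma, which lies in 298.9–251.902 Ma: the Permian.
The fourth youngest is B at 616 Ma; separation = |287 − 616| = 329 Myr.

A, in the Permian; 329 million years to B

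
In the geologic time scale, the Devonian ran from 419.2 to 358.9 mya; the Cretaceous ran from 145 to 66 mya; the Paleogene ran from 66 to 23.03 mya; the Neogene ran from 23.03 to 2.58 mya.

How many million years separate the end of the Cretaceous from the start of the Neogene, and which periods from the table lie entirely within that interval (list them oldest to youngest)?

End of Cretaceous = 66 Ma; start of Neogene = 23.03 Ma.
Gap = 66 − 23.03 = 42.97 Myr.
Periods wholly inside 66–23.03 Ma: Paleogene (66–23.03).

42.97 million years; Paleogene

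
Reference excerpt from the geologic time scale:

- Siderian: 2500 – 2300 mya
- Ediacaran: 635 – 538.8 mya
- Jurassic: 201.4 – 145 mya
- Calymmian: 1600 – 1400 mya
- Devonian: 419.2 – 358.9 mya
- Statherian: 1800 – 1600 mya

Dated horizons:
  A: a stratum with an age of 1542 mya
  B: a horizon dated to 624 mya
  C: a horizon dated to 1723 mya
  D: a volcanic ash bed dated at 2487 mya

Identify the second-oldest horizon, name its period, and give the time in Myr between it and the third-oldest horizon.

Larger Ma means older, so oldest first: D 2487 > C 1723 > A 1542 > B 624.
Counting 2 along gives C (1723 Ma); the excerpt puts that inside the Statherian, 1800–1600 Ma.
Next in line is A (1542 Ma), and 1723 − 1542 = 181 Myr.

C, in the Statherian; 181 million years to A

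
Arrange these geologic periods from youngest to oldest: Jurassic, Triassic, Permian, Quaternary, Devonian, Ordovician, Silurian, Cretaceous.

Quaternary, Cretaceous, Jurassic, Triassic, Permian, Devonian, Silurian, Ordovician

Era membership (oldest first within each) — Paleozoic: Ordovician, Silurian, Devonian, Permian; Mesozoic: Triassic, Jurassic, Cretaceous; Cenozoic: Quaternary. Paleozoic precedes Mesozoic, which precedes Cenozoic. Concatenating the groups in that era order and then reversing gives youngest to oldest.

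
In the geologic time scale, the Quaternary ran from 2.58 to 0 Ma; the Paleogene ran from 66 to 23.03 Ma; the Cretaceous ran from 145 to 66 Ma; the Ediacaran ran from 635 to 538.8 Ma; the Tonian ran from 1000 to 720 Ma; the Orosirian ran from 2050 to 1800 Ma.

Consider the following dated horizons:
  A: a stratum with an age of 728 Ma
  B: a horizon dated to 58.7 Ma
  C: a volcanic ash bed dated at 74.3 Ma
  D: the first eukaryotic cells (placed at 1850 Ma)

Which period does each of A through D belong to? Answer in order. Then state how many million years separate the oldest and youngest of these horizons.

A — Tonian; B — Paleogene; C — Cretaceous; D — Orosirian; span 1791.3 million years

Match each age against the start–end ranges in the excerpt: A = 728 Ma → Tonian (1000–720); B = 58.7 Ma → Paleogene (66–23.03); C = 74.3 Ma → Cretaceous (145–66); D = 1850 Ma → Orosirian (2050–1800).
The largest age is 1850 Ma and the smallest is 58.7 Ma; their difference is 1791.3 Myr.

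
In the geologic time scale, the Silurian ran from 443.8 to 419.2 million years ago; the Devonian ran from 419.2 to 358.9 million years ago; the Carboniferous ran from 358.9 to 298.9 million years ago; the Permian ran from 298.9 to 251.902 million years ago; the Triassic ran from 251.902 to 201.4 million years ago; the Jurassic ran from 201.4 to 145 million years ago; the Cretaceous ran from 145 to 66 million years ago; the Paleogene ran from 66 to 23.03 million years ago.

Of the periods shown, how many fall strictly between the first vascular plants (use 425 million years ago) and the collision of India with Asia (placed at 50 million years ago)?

425 Ma sits inside the Silurian (443.8–419.2) and 50 Ma inside the Paleogene (66–23.03); neither of those is wholly between the two dates.
The listed periods lying completely between them are Devonian, Carboniferous, Permian, Triassic, Jurassic, Cretaceous — 6 in all.

6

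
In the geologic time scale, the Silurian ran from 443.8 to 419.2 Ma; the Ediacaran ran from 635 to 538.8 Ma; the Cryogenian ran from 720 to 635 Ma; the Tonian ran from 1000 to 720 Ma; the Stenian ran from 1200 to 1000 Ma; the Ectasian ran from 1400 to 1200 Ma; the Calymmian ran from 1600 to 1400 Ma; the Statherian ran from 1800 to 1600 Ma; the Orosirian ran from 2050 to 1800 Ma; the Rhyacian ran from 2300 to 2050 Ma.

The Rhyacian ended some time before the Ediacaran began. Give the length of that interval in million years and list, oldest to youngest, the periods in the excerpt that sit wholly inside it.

The Rhyacian closes at 2050 Ma and the Ediacaran opens at 635 Ma, so the interval is 2050 − 635 = 1415 Myr.
A period fits inside if it starts at or after 2050 Ma and ends at or before 635 Ma; oldest first that gives Orosirian, Statherian, Calymmian, Ectasian, Stenian, Tonian, Cryogenian.

1415 million years; Orosirian, Statherian, Calymmian, Ectasian, Stenian, Tonian, Cryogenian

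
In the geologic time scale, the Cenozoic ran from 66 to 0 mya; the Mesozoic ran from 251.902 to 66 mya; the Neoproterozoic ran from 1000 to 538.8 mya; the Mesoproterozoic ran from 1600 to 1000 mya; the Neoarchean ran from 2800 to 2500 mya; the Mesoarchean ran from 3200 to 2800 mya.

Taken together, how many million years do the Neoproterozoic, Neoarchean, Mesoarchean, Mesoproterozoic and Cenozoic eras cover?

Duration is start − end for each: (1000 − 538.8) + (2800 − 2500) + (3200 − 2800) + (1600 − 1000) + (66 − 0).
That is 461.2 + 300 + 400 + 600 + 66, which totals 1827.2 million years.

1827.2 million years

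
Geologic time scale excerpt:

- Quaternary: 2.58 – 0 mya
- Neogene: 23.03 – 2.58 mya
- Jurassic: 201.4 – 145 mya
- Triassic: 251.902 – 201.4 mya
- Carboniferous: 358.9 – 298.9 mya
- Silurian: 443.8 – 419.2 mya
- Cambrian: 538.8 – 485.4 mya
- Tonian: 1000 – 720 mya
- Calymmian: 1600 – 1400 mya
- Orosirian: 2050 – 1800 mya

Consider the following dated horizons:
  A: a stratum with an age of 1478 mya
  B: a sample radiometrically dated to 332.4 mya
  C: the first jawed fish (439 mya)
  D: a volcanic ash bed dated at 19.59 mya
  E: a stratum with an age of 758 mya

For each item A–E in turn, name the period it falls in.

A — Calymmian; B — Carboniferous; C — Silurian; D — Neogene; E — Tonian

Match each age against the start–end ranges in the excerpt: A = 1478 Ma → Calymmian (1600–1400); B = 332.4 Ma → Carboniferous (358.9–298.9); C = 439 Ma → Silurian (443.8–419.2); D = 19.59 Ma → Neogene (23.03–2.58); E = 758 Ma → Tonian (1000–720).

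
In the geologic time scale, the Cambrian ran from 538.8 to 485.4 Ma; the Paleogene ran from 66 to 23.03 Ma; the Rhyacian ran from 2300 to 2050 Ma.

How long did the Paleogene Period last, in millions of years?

66 − 23.03 = 42.97 million years.

42.97 million years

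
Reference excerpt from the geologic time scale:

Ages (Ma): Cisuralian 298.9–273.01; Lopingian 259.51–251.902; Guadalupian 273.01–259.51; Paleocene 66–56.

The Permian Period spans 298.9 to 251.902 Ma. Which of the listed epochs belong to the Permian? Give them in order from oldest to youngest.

Cisuralian, Guadalupian, Lopingian

Epochs with both bounds inside 298.9–251.902 Ma: Cisuralian (298.9–273.01), Guadalupian (273.01–259.51), Lopingian (259.51–251.902).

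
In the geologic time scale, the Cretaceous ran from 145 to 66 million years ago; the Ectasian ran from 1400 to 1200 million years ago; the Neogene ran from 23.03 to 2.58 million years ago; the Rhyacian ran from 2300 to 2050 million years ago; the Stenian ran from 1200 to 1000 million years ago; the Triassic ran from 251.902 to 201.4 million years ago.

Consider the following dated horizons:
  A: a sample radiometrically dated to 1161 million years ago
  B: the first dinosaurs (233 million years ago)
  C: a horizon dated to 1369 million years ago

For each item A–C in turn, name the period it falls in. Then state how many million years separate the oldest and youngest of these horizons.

Match each age against the start–end ranges in the excerpt: A = 1161 Ma → Stenian (1200–1000); B = 233 Ma → Triassic (251.902–201.4); C = 1369 Ma → Ectasian (1400–1200).
The largest age is 1369 Ma and the smallest is 233 Ma; their difference is 1136 Myr.

A — Stenian; B — Triassic; C — Ectasian; span 1136 million years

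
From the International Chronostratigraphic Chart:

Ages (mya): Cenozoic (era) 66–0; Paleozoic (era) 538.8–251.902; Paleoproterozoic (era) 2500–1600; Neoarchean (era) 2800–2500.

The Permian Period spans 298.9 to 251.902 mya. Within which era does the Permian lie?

The Permian (298.9–251.902 Ma) lies entirely within 538.8–251.902 Ma, the Paleozoic Era.

Paleozoic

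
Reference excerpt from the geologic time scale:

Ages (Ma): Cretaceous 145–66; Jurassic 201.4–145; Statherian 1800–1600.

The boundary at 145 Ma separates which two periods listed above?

Jurassic and Cretaceous

The Jurassic ends at 145 Ma and the Cretaceous begins at 145 Ma, so they share that boundary.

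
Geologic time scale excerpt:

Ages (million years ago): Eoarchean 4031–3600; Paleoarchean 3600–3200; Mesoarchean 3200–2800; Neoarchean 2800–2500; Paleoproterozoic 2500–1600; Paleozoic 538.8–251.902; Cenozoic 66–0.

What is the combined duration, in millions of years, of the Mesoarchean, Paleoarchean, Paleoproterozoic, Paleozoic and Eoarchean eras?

Duration is start − end for each: (3200 − 2800) + (3600 − 3200) + (2500 − 1600) + (538.8 − 251.902) + (4031 − 3600).
That is 400 + 400 + 900 + 286.898 + 431, which totals 2417.898 million years.

2417.898 million years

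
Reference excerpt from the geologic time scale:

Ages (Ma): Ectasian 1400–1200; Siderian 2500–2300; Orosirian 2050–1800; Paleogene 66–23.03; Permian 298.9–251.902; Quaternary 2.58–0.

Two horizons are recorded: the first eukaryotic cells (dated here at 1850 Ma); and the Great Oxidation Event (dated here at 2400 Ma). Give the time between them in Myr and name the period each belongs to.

550 million years apart; the first in the Orosirian, the second in the Siderian

Elapsed time: 2400 − 1850 = 550 Myr.
1850 Ma lies within 2050–1800 Ma: Orosirian.
2400 Ma lies within 2500–2300 Ma: Siderian.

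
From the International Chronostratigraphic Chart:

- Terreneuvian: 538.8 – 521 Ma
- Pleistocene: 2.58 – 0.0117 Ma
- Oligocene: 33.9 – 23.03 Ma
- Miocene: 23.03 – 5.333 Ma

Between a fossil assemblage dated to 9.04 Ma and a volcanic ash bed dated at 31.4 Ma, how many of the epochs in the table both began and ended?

Checking each listed span, none has both start < 31.4 Ma and end > 9.04 Ma — every epoch straddles one of the two dates or lies outside them — so the count is 0.

0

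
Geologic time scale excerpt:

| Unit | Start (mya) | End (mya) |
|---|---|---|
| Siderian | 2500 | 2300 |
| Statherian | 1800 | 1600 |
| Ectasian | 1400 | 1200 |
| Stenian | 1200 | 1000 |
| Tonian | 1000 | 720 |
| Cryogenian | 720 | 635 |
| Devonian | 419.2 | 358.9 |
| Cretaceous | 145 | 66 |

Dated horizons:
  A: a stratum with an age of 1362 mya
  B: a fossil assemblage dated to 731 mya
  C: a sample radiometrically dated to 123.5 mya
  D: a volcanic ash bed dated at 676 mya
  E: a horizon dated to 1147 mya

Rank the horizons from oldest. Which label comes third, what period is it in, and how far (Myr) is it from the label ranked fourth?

Larger Ma means older, so oldest first: A 1362 > E 1147 > B 731 > D 676 > C 123.5.
Counting 3 along gives B (731 Ma); the excerpt puts that inside the Tonian, 1000–720 Ma.
Next in line is D (676 Ma), and 731 − 676 = 55 Myr.

B, in the Tonian; 55 million years to D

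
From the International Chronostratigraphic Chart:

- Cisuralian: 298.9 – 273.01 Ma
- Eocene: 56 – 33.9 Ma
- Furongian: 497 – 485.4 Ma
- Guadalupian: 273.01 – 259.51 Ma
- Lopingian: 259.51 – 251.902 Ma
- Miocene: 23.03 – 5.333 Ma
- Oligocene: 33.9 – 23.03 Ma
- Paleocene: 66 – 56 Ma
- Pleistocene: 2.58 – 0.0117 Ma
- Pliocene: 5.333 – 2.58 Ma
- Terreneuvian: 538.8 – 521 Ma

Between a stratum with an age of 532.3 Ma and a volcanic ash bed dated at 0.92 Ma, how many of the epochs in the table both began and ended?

9

532.3 Ma sits inside the Terreneuvian (538.8–521) and 0.92 Ma inside the Pleistocene (2.58–0.0117); neither of those is wholly between the two dates.
The listed epochs lying completely between them are Furongian, Cisuralian, Guadalupian, Lopingian, Paleocene, Eocene, Oligocene, Miocene, Pliocene — 9 in all.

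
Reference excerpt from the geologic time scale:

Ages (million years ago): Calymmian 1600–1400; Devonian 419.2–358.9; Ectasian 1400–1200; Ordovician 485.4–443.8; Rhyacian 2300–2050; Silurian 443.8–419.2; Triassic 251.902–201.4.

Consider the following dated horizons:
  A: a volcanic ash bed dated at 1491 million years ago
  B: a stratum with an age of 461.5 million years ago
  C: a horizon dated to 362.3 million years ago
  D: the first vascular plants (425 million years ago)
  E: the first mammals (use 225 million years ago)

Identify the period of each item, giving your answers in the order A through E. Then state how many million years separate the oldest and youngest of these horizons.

Match each age against the start–end ranges in the excerpt: A = 1491 Ma → Calymmian (1600–1400); B = 461.5 Ma → Ordovician (485.4–443.8); C = 362.3 Ma → Devonian (419.2–358.9); D = 425 Ma → Silurian (443.8–419.2); E = 225 Ma → Triassic (251.902–201.4).
The largest age is 1491 Ma and the smallest is 225 Ma; their difference is 1266 Myr.

A — Calymmian; B — Ordovician; C — Devonian; D — Silurian; E — Triassic; span 1266 million years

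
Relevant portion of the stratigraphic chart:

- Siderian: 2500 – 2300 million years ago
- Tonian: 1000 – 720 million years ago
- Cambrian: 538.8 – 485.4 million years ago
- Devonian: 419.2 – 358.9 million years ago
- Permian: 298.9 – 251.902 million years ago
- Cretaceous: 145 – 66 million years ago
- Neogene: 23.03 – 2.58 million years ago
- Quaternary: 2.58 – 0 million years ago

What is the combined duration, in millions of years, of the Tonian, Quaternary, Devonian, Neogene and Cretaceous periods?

442.33 million years

Each duration: Tonian = 280; Quaternary = 2.58; Devonian = 60.3; Neogene = 20.45; Cretaceous = 79.
Sum: 280 + 2.58 + 60.3 + 20.45 + 79 = 442.33 Myr.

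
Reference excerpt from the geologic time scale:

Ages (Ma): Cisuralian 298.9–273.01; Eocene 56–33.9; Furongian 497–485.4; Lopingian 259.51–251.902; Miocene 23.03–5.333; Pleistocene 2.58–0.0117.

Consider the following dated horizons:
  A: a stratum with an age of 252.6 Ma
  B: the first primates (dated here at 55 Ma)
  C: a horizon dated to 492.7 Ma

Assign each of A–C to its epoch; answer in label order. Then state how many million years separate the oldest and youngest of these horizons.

A — Lopingian; B — Eocene; C — Furongian; span 437.7 million years

Match each age against the start–end ranges in the excerpt: A = 252.6 Ma → Lopingian (259.51–251.902); B = 55 Ma → Eocene (56–33.9); C = 492.7 Ma → Furongian (497–485.4).
The largest age is 492.7 Ma and the smallest is 55 Ma; their difference is 437.7 Myr.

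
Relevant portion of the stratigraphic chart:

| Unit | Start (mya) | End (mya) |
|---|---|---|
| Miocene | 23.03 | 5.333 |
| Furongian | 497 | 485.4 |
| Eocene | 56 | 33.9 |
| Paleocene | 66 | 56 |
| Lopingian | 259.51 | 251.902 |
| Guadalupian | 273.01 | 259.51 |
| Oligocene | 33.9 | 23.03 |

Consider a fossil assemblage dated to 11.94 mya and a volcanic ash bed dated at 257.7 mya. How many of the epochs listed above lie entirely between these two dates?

257.7 Ma sits inside the Lopingian (259.51–251.902) and 11.94 Ma inside the Miocene (23.03–5.333); neither of those is wholly between the two dates.
The listed epochs lying completely between them are Paleocene, Eocene, Oligocene — 3 in all.

3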